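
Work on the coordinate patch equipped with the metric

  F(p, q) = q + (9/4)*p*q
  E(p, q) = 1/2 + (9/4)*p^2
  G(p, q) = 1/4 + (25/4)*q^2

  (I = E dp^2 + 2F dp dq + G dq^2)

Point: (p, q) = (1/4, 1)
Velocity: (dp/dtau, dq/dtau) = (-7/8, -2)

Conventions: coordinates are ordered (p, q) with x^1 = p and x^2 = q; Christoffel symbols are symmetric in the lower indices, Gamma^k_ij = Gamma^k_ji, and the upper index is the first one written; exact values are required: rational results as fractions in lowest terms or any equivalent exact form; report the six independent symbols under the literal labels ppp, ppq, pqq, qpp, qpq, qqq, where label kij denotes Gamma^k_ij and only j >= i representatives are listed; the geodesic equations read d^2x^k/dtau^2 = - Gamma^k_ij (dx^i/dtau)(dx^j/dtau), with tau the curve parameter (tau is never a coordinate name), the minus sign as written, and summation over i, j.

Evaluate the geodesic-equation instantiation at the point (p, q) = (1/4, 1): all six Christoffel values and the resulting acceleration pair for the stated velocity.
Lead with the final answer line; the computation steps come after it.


Answer: Gamma_ppp = 4/49, Gamma_ppq = 0, Gamma_pqq = 100/441, Gamma_qpp = 16/49, Gamma_qpq = 0, Gamma_qqq = 400/441; accelerations (d^2p/dtau^2, d^2q/dtau^2) = (-6841/7056, -6841/1764)

E = 41/64, F = 25/16, G = 13/2 at the point
E_p = 9/8, E_q = 0, F_p = 9/4, F_q = 25/16, G_p = 0, G_q = 25/2
EG - F^2 = 441/256;  g^inv = (256/441) * [[13/2, -25/16], [-25/16, 41/64]]
first-kind symbols [ij,l] = (1/2)(d_i g_jl + d_j g_il - d_l g_ij): [pp,p] = E_p/2 = 9/16, [pp,q] = F_p - E_q/2 = 9/4, [pq,p] = E_q/2 = 0, [pq,q] = G_p/2 = 0, [qq,p] = F_q - G_p/2 = 25/16, [qq,q] = G_q/2 = 25/4
Gamma^p_ij = (G*[ij,p] - F*[ij,q])/(EG - F^2), Gamma^q_ij = (E*[ij,q] - F*[ij,p])/(EG - F^2)
Gamma_ppp = 4/49, Gamma_ppq = 0, Gamma_pqq = 100/441, Gamma_qpp = 16/49, Gamma_qpq = 0, Gamma_qqq = 400/441
d^2p/dtau^2 = -(Gamma_ppp*(-7/8)^2 + 2*Gamma_ppq*(-7/8)*(-2) + Gamma_pqq*(-2)^2) = -6841/7056
d^2q/dtau^2 = -(Gamma_qpp*(-7/8)^2 + 2*Gamma_qpq*(-7/8)*(-2) + Gamma_qqq*(-2)^2) = -6841/1764


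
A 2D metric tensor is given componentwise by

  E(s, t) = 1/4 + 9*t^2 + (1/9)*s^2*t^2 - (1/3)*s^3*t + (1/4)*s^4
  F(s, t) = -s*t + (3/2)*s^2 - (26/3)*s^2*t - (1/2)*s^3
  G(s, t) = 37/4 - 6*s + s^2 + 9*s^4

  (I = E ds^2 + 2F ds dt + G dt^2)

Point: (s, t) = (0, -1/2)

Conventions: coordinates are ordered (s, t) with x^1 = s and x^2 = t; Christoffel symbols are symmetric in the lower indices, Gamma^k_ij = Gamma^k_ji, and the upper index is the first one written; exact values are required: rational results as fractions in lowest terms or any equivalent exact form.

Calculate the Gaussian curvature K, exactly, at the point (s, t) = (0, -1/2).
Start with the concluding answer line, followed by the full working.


Answer: K = -2852/34225

E = 5/2, F = 0, G = 37/4, EG - F^2 = 185/8 at the point
E_s = 0, E_t = -9, F_s = 1/2, F_t = 0, G_s = -6, G_t = 0
E_tt = 18, F_st = -1, G_ss = 2
Apply the Brioschi formula K = (det M1 - det M2)/(EG - F^2)^2 over the derivative matrices of E, F, G.
M1 = [[-E_tt/2 + F_st - G_ss/2, E_s/2, F_s - E_t/2], [F_t - G_s/2, E, F], [G_t/2, F, G]] = [[-11, 0, 5], [3, 5/2, 0], [0, 0, 37/4]]; det M1 = -2035/8
M2 = [[0, E_t/2, G_s/2], [E_t/2, E, F], [G_s/2, F, G]] = [[0, -9/2, -3], [-9/2, 5/2, 0], [-3, 0, 37/4]]; det M2 = -3357/16
det M1 - det M2 = -713/16; K = -713/16 / (185/8)^2 = -2852/34225


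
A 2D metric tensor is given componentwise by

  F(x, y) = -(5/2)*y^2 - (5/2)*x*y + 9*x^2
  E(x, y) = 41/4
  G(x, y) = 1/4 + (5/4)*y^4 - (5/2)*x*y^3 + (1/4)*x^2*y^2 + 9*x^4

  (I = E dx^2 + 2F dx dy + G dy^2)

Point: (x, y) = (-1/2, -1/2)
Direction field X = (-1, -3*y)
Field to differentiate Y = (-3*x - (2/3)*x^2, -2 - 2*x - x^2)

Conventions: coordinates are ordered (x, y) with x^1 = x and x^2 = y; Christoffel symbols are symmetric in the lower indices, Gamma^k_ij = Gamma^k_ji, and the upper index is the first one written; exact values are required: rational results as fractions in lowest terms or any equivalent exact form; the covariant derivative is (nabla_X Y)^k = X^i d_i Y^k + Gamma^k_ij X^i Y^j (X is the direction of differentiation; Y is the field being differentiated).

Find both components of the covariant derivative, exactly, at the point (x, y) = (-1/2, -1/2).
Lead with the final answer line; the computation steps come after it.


Answer: (nabla_X Y)^x = 3187/5136, (nabla_X Y)^y = 38729/5136

E = 41/4, F = 1, G = 3/4 at the point
E_x = 0, E_y = 0, F_x = -31/4, F_y = 15/4, G_x = -17/4, G_y = 1/4
EG - F^2 = 107/16;  g^inv = (16/107) * [[3/4, -1], [-1, 41/4]]
first-kind symbols [ij,l] = (1/2)(d_i g_jl + d_j g_il - d_l g_ij): [xx,x] = E_x/2 = 0, [xx,y] = F_x - E_y/2 = -31/4, [xy,x] = E_y/2 = 0, [xy,y] = G_x/2 = -17/8, [yy,x] = F_y - G_x/2 = 47/8, [yy,y] = G_y/2 = 1/8
Gamma^x_ij = (G*[ij,x] - F*[ij,y])/(EG - F^2), Gamma^y_ij = (E*[ij,y] - F*[ij,x])/(EG - F^2)
Gamma_xxx = 124/107, Gamma_xxy = 34/107, Gamma_xyy = 137/214, Gamma_yxx = -1271/107, Gamma_yxy = -697/214, Gamma_yyy = -147/214
X = (-1, 3/2), Y = (4/3, -5/4) at the point


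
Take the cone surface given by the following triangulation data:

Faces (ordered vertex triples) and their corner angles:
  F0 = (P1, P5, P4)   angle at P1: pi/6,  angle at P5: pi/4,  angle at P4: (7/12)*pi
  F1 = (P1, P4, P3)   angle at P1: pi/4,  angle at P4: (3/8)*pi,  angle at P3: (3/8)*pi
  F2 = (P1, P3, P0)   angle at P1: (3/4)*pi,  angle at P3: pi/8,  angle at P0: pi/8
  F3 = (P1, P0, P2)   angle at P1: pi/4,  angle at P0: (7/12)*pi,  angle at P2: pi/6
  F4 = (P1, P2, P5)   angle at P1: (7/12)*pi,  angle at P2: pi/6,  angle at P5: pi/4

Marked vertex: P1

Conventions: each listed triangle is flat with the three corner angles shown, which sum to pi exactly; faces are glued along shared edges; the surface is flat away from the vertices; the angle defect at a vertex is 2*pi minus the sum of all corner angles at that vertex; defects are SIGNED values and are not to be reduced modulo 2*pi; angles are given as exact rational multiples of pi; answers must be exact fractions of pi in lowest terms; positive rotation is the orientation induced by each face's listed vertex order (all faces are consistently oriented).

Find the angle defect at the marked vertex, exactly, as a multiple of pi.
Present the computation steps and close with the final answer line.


Sum of corner angles at P1: 2*pi
defect = 2*pi - 2*pi

Answer: defect(P1) = 0


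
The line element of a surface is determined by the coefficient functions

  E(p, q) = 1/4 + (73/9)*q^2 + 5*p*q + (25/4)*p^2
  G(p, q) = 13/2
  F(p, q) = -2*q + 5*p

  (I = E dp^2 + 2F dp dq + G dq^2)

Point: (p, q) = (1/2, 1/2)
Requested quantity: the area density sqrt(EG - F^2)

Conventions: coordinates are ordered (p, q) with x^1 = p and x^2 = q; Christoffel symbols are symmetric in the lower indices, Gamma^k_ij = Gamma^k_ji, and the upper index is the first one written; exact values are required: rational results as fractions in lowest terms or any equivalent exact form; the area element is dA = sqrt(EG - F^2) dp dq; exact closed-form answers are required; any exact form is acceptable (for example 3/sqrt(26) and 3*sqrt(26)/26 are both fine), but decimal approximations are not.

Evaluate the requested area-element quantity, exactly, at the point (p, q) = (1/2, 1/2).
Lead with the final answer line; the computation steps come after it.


Answer: sqrt(EG - F^2) = sqrt(17762)/24

E = 733/144, F = 3/2, G = 13/2; EG - F^2 = 8881/288


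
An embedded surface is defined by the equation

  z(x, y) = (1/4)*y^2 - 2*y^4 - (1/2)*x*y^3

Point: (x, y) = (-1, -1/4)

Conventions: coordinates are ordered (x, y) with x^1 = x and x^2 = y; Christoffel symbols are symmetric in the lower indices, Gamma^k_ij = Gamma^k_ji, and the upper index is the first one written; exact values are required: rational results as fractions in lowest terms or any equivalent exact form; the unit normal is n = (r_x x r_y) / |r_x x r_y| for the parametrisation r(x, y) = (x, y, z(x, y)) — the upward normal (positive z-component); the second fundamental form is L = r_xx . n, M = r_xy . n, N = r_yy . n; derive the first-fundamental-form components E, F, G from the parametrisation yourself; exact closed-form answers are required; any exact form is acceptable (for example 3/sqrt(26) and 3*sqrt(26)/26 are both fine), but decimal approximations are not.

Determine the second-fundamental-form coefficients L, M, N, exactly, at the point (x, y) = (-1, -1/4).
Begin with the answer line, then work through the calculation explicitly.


Answer: L = 0, M = -12*sqrt(16529)/16529, N = -224*sqrt(16529)/16529

z_x = 1/128, z_y = 3/32, z_xx = 0, z_xy = -3/32, z_yy = -7/4
E = 16385/16384, F = 3/4096, G = 1033/1024; answer radicand W^2 = 16529/16384
unnormalised second-form numerators: l = 0, m = -3/32, n = -7/4; L = l/sqrt(16529/16384), and similarly M = m/sqrt(W^2), N = n/sqrt(W^2)


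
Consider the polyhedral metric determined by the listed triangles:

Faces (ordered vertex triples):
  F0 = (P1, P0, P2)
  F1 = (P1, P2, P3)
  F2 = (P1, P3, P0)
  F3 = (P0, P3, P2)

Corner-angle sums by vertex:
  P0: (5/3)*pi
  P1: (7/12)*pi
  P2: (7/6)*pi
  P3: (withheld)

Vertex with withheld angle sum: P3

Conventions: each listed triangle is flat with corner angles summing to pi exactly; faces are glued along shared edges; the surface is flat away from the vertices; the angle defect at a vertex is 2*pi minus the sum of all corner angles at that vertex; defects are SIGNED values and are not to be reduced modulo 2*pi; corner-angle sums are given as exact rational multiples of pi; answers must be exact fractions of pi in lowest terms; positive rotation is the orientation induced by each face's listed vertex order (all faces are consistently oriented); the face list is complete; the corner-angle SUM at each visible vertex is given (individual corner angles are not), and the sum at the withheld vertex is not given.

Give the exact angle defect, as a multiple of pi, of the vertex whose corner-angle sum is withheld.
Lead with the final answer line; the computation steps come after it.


Answer: defect(P3) = (17/12)*pi

V = 4, E = 6, F = 4; chi = V - E + F = 2
Gauss-Bonnet: total defect = 2*pi*chi = 4*pi; visible defects sum to (31/12)*pi


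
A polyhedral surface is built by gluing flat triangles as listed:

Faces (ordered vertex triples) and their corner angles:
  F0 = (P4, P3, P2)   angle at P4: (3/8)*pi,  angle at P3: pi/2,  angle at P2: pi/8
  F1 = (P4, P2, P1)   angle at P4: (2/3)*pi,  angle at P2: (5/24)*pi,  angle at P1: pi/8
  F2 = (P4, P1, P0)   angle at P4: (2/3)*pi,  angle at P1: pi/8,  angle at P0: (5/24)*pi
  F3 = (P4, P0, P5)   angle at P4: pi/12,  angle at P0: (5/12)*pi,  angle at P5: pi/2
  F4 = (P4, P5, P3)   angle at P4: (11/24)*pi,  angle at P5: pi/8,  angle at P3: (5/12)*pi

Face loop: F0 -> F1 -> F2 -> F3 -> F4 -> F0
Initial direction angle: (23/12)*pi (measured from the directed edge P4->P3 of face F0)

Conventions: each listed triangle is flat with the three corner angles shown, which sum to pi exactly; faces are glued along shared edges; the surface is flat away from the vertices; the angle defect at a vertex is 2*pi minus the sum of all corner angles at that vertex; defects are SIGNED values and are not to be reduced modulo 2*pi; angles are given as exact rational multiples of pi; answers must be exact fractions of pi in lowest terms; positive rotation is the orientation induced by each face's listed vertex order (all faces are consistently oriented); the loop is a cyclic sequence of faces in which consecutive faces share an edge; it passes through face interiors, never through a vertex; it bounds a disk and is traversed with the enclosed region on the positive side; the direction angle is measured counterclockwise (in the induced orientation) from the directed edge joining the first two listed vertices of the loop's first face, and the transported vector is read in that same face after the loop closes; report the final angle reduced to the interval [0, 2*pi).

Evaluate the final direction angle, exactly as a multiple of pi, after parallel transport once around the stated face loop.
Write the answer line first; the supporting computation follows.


Answer: final direction angle = (5/3)*pi

enclosed vertex P4: corner angles sum to (9/4)*pi, defect = 2*pi - (9/4)*pi = -pi/4
final direction = starting direction + enclosed defect total, reduced mod 2*pi (induced orientation)
final angle = (23/12)*pi - pi/4 = (5/3)*pi (mod 2*pi)


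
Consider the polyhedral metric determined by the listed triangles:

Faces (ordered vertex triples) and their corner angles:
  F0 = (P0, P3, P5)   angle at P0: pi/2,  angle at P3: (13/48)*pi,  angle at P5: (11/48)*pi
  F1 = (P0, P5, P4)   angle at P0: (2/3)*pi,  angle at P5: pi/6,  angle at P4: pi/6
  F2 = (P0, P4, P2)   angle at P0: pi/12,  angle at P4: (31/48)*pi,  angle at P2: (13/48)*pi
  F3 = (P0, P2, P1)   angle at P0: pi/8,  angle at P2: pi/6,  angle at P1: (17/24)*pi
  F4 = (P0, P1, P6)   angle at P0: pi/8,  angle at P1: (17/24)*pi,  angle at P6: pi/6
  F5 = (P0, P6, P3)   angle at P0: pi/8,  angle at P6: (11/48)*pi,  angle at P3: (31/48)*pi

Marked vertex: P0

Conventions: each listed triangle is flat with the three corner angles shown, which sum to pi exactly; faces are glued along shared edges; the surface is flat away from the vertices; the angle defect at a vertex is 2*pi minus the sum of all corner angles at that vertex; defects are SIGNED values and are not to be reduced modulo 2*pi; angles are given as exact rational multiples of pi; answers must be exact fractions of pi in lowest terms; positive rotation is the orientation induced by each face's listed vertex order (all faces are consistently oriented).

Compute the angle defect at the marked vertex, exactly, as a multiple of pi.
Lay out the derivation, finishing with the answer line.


Sum of corner angles at P0: (13/8)*pi
defect = 2*pi - (13/8)*pi

Answer: defect(P0) = (3/8)*pi


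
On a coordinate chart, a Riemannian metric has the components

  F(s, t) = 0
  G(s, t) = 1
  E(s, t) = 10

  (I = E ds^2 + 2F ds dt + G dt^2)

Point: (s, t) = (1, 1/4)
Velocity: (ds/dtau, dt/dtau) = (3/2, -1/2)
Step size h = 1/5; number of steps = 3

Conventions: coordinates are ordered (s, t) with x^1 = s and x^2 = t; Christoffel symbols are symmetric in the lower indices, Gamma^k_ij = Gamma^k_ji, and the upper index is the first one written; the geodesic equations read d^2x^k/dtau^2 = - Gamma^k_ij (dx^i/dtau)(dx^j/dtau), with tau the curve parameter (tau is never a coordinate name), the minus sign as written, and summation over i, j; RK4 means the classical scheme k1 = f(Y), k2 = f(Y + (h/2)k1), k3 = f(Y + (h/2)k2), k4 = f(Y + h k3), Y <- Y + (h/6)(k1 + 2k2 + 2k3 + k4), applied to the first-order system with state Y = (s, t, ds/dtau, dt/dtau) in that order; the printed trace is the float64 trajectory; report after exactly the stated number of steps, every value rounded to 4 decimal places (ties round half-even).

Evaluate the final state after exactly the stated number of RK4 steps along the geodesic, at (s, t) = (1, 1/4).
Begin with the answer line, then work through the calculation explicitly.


Answer: s = 1.9000, t = -0.0500, ds/dtau = 1.5000, dt/dtau = -0.5000

f(Y) = (ds/dtau, dt/dtau, -Gamma^s_ij Y'^i Y'^j, -Gamma^t_ij Y'^i Y'^j) with the Gammas evaluated at the stage position; h = 0.200000; intermediate values shown to 6 dp
step 0: s = 1.0000, t = 0.2500, ds/dtau = 1.5000, dt/dtau = -0.5000
step 1:
  k1: at (s, t) = (1.000000, 0.250000), (ds/dtau, dt/dtau) = (1.500000, -0.500000); Gamma_sss = 0.000000, Gamma_sst = 0.000000, Gamma_stt = 0.000000, Gamma_tss = 0.000000, Gamma_tst = 0.000000, Gamma_ttt = 0.000000; k1 = (1.500000, -0.500000, 0.000000, 0.000000)
  k2: at (s, t) = (1.150000, 0.200000), (ds/dtau, dt/dtau) = (1.500000, -0.500000); Gamma_sss = 0.000000, Gamma_sst = 0.000000, Gamma_stt = 0.000000, Gamma_tss = 0.000000, Gamma_tst = 0.000000, Gamma_ttt = 0.000000; k2 = (1.500000, -0.500000, 0.000000, 0.000000)
  k3: at (s, t) = (1.150000, 0.200000), (ds/dtau, dt/dtau) = (1.500000, -0.500000); Gamma_sss = 0.000000, Gamma_sst = 0.000000, Gamma_stt = 0.000000, Gamma_tss = 0.000000, Gamma_tst = 0.000000, Gamma_ttt = 0.000000; k3 = (1.500000, -0.500000, 0.000000, 0.000000)
  k4: at (s, t) = (1.300000, 0.150000), (ds/dtau, dt/dtau) = (1.500000, -0.500000); Gamma_sss = 0.000000, Gamma_sst = 0.000000, Gamma_stt = 0.000000, Gamma_tss = 0.000000, Gamma_tst = 0.000000, Gamma_ttt = 0.000000; k4 = (1.500000, -0.500000, 0.000000, 0.000000)
  Y <- Y + (h/6)(k1 + 2k2 + 2k3 + k4): s = 1.3000, t = 0.1500, ds/dtau = 1.5000, dt/dtau = -0.5000
step 2:
  k1: at (s, t) = (1.300000, 0.150000), (ds/dtau, dt/dtau) = (1.500000, -0.500000); Gamma_sss = 0.000000, Gamma_sst = 0.000000, Gamma_stt = 0.000000, Gamma_tss = 0.000000, Gamma_tst = 0.000000, Gamma_ttt = 0.000000; k1 = (1.500000, -0.500000, 0.000000, 0.000000)
  k2: at (s, t) = (1.450000, 0.100000), (ds/dtau, dt/dtau) = (1.500000, -0.500000); Gamma_sss = 0.000000, Gamma_sst = 0.000000, Gamma_stt = 0.000000, Gamma_tss = 0.000000, Gamma_tst = 0.000000, Gamma_ttt = 0.000000; k2 = (1.500000, -0.500000, 0.000000, 0.000000)
  k3: at (s, t) = (1.450000, 0.100000), (ds/dtau, dt/dtau) = (1.500000, -0.500000); Gamma_sss = 0.000000, Gamma_sst = 0.000000, Gamma_stt = 0.000000, Gamma_tss = 0.000000, Gamma_tst = 0.000000, Gamma_ttt = 0.000000; k3 = (1.500000, -0.500000, 0.000000, 0.000000)
  k4: at (s, t) = (1.600000, 0.050000), (ds/dtau, dt/dtau) = (1.500000, -0.500000); Gamma_sss = 0.000000, Gamma_sst = 0.000000, Gamma_stt = 0.000000, Gamma_tss = 0.000000, Gamma_tst = 0.000000, Gamma_ttt = 0.000000; k4 = (1.500000, -0.500000, 0.000000, 0.000000)
  Y <- Y + (h/6)(k1 + 2k2 + 2k3 + k4): s = 1.6000, t = 0.0500, ds/dtau = 1.5000, dt/dtau = -0.5000
step 3:
  k1: at (s, t) = (1.600000, 0.050000), (ds/dtau, dt/dtau) = (1.500000, -0.500000); Gamma_sss = 0.000000, Gamma_sst = 0.000000, Gamma_stt = 0.000000, Gamma_tss = 0.000000, Gamma_tst = 0.000000, Gamma_ttt = 0.000000; k1 = (1.500000, -0.500000, 0.000000, 0.000000)
  k2: at (s, t) = (1.750000, 0.000000), (ds/dtau, dt/dtau) = (1.500000, -0.500000); Gamma_sss = 0.000000, Gamma_sst = 0.000000, Gamma_stt = 0.000000, Gamma_tss = 0.000000, Gamma_tst = 0.000000, Gamma_ttt = 0.000000; k2 = (1.500000, -0.500000, 0.000000, 0.000000)
  k3: at (s, t) = (1.750000, 0.000000), (ds/dtau, dt/dtau) = (1.500000, -0.500000); Gamma_sss = 0.000000, Gamma_sst = 0.000000, Gamma_stt = 0.000000, Gamma_tss = 0.000000, Gamma_tst = 0.000000, Gamma_ttt = 0.000000; k3 = (1.500000, -0.500000, 0.000000, 0.000000)
  k4: at (s, t) = (1.900000, -0.050000), (ds/dtau, dt/dtau) = (1.500000, -0.500000); Gamma_sss = 0.000000, Gamma_sst = 0.000000, Gamma_stt = 0.000000, Gamma_tss = 0.000000, Gamma_tst = 0.000000, Gamma_ttt = 0.000000; k4 = (1.500000, -0.500000, 0.000000, 0.000000)
  Y <- Y + (h/6)(k1 + 2k2 + 2k3 + k4): s = 1.9000, t = -0.0500, ds/dtau = 1.5000, dt/dtau = -0.5000


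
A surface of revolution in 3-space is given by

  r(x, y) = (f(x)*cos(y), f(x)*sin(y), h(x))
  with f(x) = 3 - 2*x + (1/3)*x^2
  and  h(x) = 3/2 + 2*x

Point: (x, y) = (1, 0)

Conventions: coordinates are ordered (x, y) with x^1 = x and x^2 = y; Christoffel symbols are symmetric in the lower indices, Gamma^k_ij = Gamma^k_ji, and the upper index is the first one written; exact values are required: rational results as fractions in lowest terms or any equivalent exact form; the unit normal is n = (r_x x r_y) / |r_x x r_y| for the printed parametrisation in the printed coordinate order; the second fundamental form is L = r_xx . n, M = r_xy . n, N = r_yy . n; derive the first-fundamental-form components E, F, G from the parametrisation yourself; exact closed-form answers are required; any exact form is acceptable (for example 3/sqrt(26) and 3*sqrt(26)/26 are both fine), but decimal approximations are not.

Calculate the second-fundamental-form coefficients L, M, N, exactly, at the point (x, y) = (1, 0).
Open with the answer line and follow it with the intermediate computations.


Answer: L = -2*sqrt(13)/13, M = 0, N = 4*sqrt(13)/13

f = 4/3, f' = -4/3, f'' = 2/3, h' = 2, h'' = 0
E = 52/9, F = 0, G = 16/9; answer radicand W^2 = 52/9
unnormalised second-form numerators: l = -4/3, m = 0, n = 8/3; L = l/sqrt(52/9), and similarly M = m/sqrt(W^2), N = n/sqrt(W^2)


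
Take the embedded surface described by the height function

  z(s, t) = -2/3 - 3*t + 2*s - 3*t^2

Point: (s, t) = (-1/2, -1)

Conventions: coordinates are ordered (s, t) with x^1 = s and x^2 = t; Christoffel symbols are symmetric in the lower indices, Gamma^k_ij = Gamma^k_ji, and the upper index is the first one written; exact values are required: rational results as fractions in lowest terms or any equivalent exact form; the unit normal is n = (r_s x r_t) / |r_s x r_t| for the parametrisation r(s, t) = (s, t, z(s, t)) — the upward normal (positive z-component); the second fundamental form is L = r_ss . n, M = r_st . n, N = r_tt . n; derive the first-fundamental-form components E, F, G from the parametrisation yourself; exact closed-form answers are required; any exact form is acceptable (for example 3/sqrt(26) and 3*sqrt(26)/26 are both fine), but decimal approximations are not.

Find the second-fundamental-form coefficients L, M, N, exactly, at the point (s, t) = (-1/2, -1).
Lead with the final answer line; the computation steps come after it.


Answer: L = 0, M = 0, N = -3*sqrt(14)/7

z_s = 2, z_t = 3, z_ss = 0, z_st = 0, z_tt = -6
E = 5, F = 6, G = 10; answer radicand W^2 = 14
unnormalised second-form numerators: l = 0, m = 0, n = -6; L = l/sqrt(14), and similarly M = m/sqrt(W^2), N = n/sqrt(W^2)


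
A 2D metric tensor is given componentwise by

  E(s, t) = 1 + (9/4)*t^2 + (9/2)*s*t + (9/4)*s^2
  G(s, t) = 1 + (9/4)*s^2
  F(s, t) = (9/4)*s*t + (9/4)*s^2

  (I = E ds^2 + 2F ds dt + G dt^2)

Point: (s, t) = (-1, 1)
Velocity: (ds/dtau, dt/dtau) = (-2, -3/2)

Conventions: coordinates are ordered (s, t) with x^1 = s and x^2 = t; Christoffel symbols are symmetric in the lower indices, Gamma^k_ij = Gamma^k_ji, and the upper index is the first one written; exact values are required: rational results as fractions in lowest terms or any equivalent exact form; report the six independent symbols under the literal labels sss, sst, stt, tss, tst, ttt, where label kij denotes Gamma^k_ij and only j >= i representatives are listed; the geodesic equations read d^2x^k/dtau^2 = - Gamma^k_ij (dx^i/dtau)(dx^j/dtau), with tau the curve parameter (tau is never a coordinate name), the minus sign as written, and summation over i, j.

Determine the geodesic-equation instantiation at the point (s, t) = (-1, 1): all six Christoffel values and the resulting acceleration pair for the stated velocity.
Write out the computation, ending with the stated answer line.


E = 1, F = 0, G = 13/4 at the point
E_s = 0, E_t = 0, F_s = -9/4, F_t = -9/4, G_s = -9/2, G_t = 0
EG - F^2 = 13/4;  g^inv = (4/13) * [[13/4, 0], [0, 1]]
first-kind symbols [ij,l] = (1/2)(d_i g_jl + d_j g_il - d_l g_ij): [ss,s] = E_s/2 = 0, [ss,t] = F_s - E_t/2 = -9/4, [st,s] = E_t/2 = 0, [st,t] = G_s/2 = -9/4, [tt,s] = F_t - G_s/2 = 0, [tt,t] = G_t/2 = 0
Gamma^s_ij = (G*[ij,s] - F*[ij,t])/(EG - F^2), Gamma^t_ij = (E*[ij,t] - F*[ij,s])/(EG - F^2)
Gamma_sss = 0, Gamma_sst = 0, Gamma_stt = 0, Gamma_tss = -9/13, Gamma_tst = -9/13, Gamma_ttt = 0
d^2s/dtau^2 = -(Gamma_sss*(-2)^2 + 2*Gamma_sst*(-2)*(-3/2) + Gamma_stt*(-3/2)^2) = 0
d^2t/dtau^2 = -(Gamma_tss*(-2)^2 + 2*Gamma_tst*(-2)*(-3/2) + Gamma_ttt*(-3/2)^2) = 90/13

Answer: Gamma_sss = 0, Gamma_sst = 0, Gamma_stt = 0, Gamma_tss = -9/13, Gamma_tst = -9/13, Gamma_ttt = 0; accelerations (d^2s/dtau^2, d^2t/dtau^2) = (0, 90/13)


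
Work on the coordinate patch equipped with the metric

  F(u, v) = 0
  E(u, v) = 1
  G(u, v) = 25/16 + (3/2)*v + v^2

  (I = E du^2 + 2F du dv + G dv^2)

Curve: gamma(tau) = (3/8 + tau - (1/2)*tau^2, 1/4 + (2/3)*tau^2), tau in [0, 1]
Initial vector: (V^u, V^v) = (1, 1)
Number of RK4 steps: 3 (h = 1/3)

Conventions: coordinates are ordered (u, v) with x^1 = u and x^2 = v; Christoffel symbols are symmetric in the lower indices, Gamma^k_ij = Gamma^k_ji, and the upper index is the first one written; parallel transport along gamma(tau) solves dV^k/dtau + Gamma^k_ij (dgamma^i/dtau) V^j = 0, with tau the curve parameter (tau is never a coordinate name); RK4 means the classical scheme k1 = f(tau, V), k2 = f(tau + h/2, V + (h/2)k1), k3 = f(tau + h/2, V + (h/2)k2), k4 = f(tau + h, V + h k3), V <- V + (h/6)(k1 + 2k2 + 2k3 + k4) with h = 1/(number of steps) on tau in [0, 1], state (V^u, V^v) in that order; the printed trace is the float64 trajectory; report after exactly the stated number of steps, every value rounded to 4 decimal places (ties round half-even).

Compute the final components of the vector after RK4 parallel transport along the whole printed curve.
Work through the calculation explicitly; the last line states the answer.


gamma'(tau) = (1 - tau, (4/3)*tau); f(tau, V)^k = -Gamma^k_ij(gamma(tau)) gamma'^i(tau) V^j; h = 1/3; intermediate values shown to 6 dp
curve data and Christoffel symbols at the stage parameters:
  tau = 0.000000: gamma = (0.375000, 0.250000), gamma' = (1.000000, 0.000000); Gamma_uuu = 0.000000, Gamma_uuv = 0.000000, Gamma_uvv = 0.000000, Gamma_vuu = 0.000000, Gamma_vuv = 0.000000, Gamma_vvv = 0.500000
  tau = 0.166667: gamma = (0.527778, 0.268519), gamma' = (0.833333, 0.222222); Gamma_uuu = 0.000000, Gamma_uuv = 0.000000, Gamma_uvv = 0.000000, Gamma_vuu = 0.000000, Gamma_vuv = 0.000000, Gamma_vvv = 0.499916
  tau = 0.333333: gamma = (0.652778, 0.324074), gamma' = (0.666667, 0.444444); Gamma_uuu = 0.000000, Gamma_uuv = 0.000000, Gamma_uvv = 0.000000, Gamma_vuu = 0.000000, Gamma_vuv = 0.000000, Gamma_vvv = 0.498726
  tau = 0.500000: gamma = (0.750000, 0.416667), gamma' = (0.500000, 0.666667); Gamma_uuu = 0.000000, Gamma_uuv = 0.000000, Gamma_uvv = 0.000000, Gamma_vuu = 0.000000, Gamma_vuv = 0.000000, Gamma_vvv = 0.494118
  tau = 0.666667: gamma = (0.819444, 0.546296), gamma' = (0.333333, 0.888889); Gamma_uuu = 0.000000, Gamma_uuv = 0.000000, Gamma_uvv = 0.000000, Gamma_vuu = 0.000000, Gamma_vuv = 0.000000, Gamma_vvv = 0.483623
  tau = 0.833333: gamma = (0.861111, 0.712963), gamma' = (0.166667, 1.111111); Gamma_uuu = 0.000000, Gamma_uuv = 0.000000, Gamma_uvv = 0.000000, Gamma_vuu = 0.000000, Gamma_vuv = 0.000000, Gamma_vvv = 0.465873
  tau = 1.000000: gamma = (0.875000, 0.916667), gamma' = (0.000000, 1.333333); Gamma_uuu = 0.000000, Gamma_uuv = 0.000000, Gamma_uvv = 0.000000, Gamma_vuu = 0.000000, Gamma_vuv = 0.000000, Gamma_vvv = 0.441176
step 0: V^u = 1.0000, V^v = 1.0000
step 1: k1 = (0.000000, 0.000000), k2 = (0.000000, -0.111092), k3 = (0.000000, -0.109035), k4 = (0.000000, -0.213600); V <- V + (h/6)(k1 + 2k2 + 2k3 + k4): V^u = 1.0000, V^v = 0.9637
step 2: k1 = (0.000000, -0.213604), k2 = (0.000000, -0.305718), k3 = (0.000000, -0.300661), k4 = (0.000000, -0.371188); V <- V + (h/6)(k1 + 2k2 + 2k3 + k4): V^u = 1.0000, V^v = 0.8638
step 3: k1 = (0.000000, -0.371341), k2 = (0.000000, -0.415104), k3 = (0.000000, -0.411328), k4 = (0.000000, -0.427471); V <- V + (h/6)(k1 + 2k2 + 2k3 + k4): V^u = 1.0000, V^v = 0.7276

Answer: V^u = 1.0000, V^v = 0.7276


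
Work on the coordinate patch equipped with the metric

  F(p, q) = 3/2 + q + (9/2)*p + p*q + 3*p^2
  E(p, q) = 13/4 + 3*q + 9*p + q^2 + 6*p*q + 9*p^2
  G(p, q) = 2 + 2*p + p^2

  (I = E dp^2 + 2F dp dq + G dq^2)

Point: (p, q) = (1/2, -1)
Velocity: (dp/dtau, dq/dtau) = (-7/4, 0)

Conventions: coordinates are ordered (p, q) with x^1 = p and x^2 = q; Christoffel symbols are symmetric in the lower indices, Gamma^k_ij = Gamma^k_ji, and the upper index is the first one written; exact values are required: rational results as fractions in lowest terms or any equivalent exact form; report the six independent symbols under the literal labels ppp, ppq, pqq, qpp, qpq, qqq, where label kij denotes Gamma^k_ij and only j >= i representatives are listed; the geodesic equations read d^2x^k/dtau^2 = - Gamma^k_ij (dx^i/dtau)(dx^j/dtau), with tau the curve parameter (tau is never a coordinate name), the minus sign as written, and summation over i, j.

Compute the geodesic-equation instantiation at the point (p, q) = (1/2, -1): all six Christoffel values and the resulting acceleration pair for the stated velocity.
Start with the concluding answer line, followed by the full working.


Answer: Gamma_ppp = 24/29, Gamma_ppq = 8/29, Gamma_pqq = 0, Gamma_qpp = 18/29, Gamma_qpq = 6/29, Gamma_qqq = 0; accelerations (d^2p/dtau^2, d^2q/dtau^2) = (-147/58, -441/232)

E = 5, F = 3, G = 13/4 at the point
E_p = 12, E_q = 4, F_p = 13/2, F_q = 3/2, G_p = 3, G_q = 0
EG - F^2 = 29/4;  g^inv = (4/29) * [[13/4, -3], [-3, 5]]
first-kind symbols [ij,l] = (1/2)(d_i g_jl + d_j g_il - d_l g_ij): [pp,p] = E_p/2 = 6, [pp,q] = F_p - E_q/2 = 9/2, [pq,p] = E_q/2 = 2, [pq,q] = G_p/2 = 3/2, [qq,p] = F_q - G_p/2 = 0, [qq,q] = G_q/2 = 0
Gamma^p_ij = (G*[ij,p] - F*[ij,q])/(EG - F^2), Gamma^q_ij = (E*[ij,q] - F*[ij,p])/(EG - F^2)
Gamma_ppp = 24/29, Gamma_ppq = 8/29, Gamma_pqq = 0, Gamma_qpp = 18/29, Gamma_qpq = 6/29, Gamma_qqq = 0
d^2p/dtau^2 = -(Gamma_ppp*(-7/4)^2 + 2*Gamma_ppq*(-7/4)*(0) + Gamma_pqq*(0)^2) = -147/58
d^2q/dtau^2 = -(Gamma_qpp*(-7/4)^2 + 2*Gamma_qpq*(-7/4)*(0) + Gamma_qqq*(0)^2) = -441/232


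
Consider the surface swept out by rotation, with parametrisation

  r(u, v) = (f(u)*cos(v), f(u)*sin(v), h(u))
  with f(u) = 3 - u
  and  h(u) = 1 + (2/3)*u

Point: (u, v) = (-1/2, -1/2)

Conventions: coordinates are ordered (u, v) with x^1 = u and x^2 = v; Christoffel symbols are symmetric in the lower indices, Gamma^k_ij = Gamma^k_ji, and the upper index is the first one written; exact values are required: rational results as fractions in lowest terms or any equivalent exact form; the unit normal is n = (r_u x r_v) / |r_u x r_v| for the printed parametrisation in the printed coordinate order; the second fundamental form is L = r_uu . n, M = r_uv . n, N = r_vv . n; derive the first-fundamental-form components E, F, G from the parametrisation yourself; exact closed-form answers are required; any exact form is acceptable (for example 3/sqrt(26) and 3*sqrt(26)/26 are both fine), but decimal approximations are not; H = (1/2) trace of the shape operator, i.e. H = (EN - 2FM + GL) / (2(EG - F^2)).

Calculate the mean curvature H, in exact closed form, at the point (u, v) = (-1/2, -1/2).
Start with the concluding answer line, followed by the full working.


Answer: H = 2*sqrt(13)/91

f = 7/2, f' = -1, f'' = 0, h' = 2/3, h'' = 0
E = 13/9, F = 0, G = 49/4; answer radicand W^2 = 13/9
unnormalised second-form numerators: l = 0, m = 0, n = 7/3; L = l/sqrt(13/9), and similarly M = m/sqrt(W^2), N = n/sqrt(W^2)
H = (E*n - 2*F*m + G*l) / (2*(EG - F^2)*sqrt(W^2)); E*n - 2*F*m + G*l = 91/27, EG - F^2 = 637/36, so H = (2/21)/sqrt(13/9)


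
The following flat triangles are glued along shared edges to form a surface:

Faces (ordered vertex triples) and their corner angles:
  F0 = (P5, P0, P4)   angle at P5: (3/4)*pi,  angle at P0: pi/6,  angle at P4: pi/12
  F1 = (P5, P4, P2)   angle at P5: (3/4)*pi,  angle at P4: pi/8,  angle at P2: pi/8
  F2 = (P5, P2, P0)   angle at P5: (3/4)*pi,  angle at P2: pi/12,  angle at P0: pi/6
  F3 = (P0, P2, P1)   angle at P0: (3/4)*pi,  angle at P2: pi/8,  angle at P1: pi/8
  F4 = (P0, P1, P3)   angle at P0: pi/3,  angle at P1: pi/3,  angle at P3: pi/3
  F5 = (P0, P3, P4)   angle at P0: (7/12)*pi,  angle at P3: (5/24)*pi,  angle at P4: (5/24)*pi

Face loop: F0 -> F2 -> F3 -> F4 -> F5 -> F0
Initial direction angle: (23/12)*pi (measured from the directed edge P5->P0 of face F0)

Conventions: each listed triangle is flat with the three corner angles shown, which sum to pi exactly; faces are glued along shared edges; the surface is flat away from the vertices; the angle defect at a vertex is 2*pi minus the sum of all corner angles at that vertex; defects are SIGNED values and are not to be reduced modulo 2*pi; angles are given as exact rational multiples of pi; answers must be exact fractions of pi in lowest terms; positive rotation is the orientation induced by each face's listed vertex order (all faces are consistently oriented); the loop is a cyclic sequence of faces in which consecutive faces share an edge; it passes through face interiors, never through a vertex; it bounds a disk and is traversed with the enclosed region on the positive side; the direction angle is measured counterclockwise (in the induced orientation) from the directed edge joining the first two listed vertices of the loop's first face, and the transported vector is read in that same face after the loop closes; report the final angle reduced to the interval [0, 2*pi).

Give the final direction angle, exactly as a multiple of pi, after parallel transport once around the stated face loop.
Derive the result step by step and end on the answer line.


enclosed vertex P0: corner angles sum to 2*pi, defect = 2*pi - 2*pi = 0
adding the enclosed defects to the starting angle (mod 2*pi, induced orientation) gives the holonomy
final angle = (23/12)*pi + 0 = (23/12)*pi (mod 2*pi)

Answer: final direction angle = (23/12)*pi


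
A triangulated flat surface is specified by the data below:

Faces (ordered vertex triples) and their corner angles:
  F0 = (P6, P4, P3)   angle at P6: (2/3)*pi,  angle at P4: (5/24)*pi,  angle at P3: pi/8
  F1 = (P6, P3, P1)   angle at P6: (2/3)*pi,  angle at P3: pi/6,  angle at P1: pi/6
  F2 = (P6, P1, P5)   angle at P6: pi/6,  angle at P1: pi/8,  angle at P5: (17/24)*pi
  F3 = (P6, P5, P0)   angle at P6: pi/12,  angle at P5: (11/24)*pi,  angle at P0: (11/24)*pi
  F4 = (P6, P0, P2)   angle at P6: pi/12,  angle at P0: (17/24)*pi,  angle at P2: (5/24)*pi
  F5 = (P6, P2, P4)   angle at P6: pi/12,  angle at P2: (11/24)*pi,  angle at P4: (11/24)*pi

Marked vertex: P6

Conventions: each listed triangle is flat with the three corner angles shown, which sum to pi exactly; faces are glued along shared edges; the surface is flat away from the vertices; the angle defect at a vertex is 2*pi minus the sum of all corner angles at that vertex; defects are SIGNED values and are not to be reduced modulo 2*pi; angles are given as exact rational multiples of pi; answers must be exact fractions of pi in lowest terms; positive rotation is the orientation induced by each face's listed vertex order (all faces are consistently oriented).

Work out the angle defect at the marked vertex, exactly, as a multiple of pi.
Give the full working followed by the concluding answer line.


Sum of corner angles at P6: (7/4)*pi
defect = 2*pi - (7/4)*pi

Answer: defect(P6) = pi/4


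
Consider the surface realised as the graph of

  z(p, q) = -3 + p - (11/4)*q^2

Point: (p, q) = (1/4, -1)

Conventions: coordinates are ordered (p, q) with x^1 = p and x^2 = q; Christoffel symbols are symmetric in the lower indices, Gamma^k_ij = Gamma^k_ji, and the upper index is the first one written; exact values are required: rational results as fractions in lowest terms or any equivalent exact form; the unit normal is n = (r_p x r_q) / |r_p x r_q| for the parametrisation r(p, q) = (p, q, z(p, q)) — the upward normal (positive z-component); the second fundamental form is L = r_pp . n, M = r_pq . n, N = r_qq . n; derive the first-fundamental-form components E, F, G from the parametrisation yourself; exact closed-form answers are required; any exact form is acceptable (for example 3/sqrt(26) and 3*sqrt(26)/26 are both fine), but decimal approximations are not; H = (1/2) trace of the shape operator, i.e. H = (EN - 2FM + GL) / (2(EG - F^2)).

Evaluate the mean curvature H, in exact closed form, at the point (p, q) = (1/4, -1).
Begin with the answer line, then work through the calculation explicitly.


Answer: H = -44*sqrt(129)/16641

z_p = 1, z_q = 11/2, z_pp = 0, z_pq = 0, z_qq = -11/2
E = 2, F = 11/2, G = 125/4; answer radicand W^2 = 129/4
unnormalised second-form numerators: l = 0, m = 0, n = -11/2; L = l/sqrt(129/4), and similarly M = m/sqrt(W^2), N = n/sqrt(W^2)
H = (E*n - 2*F*m + G*l) / (2*(EG - F^2)*sqrt(W^2)); E*n - 2*F*m + G*l = -11, EG - F^2 = 129/4, so H = (-22/129)/sqrt(129/4)


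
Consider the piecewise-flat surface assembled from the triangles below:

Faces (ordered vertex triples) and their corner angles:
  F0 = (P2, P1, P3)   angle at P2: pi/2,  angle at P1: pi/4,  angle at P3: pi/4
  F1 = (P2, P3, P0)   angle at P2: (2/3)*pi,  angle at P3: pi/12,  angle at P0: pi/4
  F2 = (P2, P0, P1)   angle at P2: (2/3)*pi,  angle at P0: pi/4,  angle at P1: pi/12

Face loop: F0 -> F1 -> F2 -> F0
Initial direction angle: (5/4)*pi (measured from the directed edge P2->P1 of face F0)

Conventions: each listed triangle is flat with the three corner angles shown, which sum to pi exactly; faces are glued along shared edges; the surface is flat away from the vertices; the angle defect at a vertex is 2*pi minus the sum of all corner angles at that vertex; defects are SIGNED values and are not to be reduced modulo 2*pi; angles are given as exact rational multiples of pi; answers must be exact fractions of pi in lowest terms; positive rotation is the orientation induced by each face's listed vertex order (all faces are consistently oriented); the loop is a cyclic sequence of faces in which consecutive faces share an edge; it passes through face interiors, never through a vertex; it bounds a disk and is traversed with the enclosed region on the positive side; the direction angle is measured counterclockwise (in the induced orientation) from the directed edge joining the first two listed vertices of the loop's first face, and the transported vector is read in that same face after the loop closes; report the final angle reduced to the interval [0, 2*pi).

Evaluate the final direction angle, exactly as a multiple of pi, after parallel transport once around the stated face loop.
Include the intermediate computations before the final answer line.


enclosed vertex P2: corner angles sum to (11/6)*pi, defect = 2*pi - (11/6)*pi = pi/6
the final direction is the initial angle plus the enclosed defects, taken mod 2*pi in the induced orientation
final angle = (5/4)*pi + pi/6 = (17/12)*pi (mod 2*pi)

Answer: final direction angle = (17/12)*pi


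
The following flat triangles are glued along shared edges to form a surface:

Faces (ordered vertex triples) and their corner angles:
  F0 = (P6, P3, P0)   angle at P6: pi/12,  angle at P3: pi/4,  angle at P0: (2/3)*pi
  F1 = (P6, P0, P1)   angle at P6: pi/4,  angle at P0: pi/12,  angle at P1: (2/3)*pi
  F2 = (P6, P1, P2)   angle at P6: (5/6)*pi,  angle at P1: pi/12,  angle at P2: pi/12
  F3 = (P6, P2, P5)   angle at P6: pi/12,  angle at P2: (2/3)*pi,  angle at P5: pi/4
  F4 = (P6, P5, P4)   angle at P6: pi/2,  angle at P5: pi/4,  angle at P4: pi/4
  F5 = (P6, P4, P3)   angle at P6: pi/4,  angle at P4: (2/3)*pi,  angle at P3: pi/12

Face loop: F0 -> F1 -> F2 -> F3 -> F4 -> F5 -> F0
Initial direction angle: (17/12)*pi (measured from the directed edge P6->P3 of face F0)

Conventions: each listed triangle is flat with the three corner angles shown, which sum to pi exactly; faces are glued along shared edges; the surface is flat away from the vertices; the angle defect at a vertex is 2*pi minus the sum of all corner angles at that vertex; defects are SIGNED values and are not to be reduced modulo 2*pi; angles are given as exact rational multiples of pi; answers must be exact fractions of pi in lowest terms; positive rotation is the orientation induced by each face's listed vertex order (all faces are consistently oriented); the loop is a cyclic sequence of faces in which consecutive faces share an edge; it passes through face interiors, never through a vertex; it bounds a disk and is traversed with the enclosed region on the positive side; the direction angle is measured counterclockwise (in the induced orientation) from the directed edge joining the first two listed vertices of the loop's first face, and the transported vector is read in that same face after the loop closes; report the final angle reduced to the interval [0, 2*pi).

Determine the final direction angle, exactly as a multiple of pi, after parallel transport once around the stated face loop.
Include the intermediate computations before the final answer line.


enclosed vertex P6: corner angles sum to 2*pi, defect = 2*pi - 2*pi = 0
summing the enclosed defects onto the initial angle, mod 2*pi in the induced orientation:
final angle = (17/12)*pi + 0 = (17/12)*pi (mod 2*pi)

Answer: final direction angle = (17/12)*pi
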